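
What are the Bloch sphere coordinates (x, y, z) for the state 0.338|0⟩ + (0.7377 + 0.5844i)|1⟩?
(0.4987, 0.3951, -0.7715)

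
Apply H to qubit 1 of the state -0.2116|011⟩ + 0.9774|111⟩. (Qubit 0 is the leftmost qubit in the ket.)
-0.1496|001⟩ + 0.1496|011⟩ + 0.6911|101⟩ - 0.6911|111⟩

H on qubit 1 mixes each pair of kets that differ only in qubit 1: amplitudes (a, b) of (|…0…⟩, |…1…⟩) become ((a + b)/√2, (a − b)/√2). Kets absent from the input have amplitude 0.
(|001⟩, |011⟩): (a, b) = (0, -0.2116) → (-0.1496, 0.1496)
(|101⟩, |111⟩): (a, b) = (0, 0.9774) → (0.6911, -0.6911)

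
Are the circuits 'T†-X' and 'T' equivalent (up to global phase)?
No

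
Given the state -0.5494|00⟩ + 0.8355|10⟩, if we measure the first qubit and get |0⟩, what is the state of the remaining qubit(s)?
-|0⟩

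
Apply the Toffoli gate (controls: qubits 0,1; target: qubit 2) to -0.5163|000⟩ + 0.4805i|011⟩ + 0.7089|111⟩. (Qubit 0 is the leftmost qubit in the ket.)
-0.5163|000⟩ + 0.4805i|011⟩ + 0.7089|110⟩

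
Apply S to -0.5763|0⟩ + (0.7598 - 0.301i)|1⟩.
-0.5763|0⟩ + (0.301 + 0.7598i)|1⟩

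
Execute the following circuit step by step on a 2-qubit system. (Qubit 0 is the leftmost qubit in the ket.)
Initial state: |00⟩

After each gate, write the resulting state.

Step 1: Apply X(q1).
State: |01⟩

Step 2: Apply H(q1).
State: 1/√2|00⟩ - 1/√2|01⟩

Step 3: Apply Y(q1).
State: (1/√2)i|00⟩ + (1/√2)i|01⟩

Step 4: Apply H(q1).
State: i|00⟩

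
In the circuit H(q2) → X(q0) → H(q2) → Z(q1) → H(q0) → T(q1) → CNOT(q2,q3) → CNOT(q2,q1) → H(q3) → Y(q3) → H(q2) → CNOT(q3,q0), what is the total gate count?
12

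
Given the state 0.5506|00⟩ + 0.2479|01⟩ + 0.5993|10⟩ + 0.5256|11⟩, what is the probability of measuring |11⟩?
0.2763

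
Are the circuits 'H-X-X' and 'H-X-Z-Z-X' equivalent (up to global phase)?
Yes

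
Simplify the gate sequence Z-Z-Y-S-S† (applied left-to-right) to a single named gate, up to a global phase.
Y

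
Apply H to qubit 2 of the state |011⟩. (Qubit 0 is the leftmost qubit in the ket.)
1/√2|010⟩ - 1/√2|011⟩

H on qubit 2 mixes each pair of kets that differ only in qubit 2: amplitudes (a, b) of (|…0…⟩, |…1…⟩) become ((a + b)/√2, (a − b)/√2). Kets absent from the input have amplitude 0.
(|010⟩, |011⟩): (a, b) = (0, 1) → (1/√2, -1/√2)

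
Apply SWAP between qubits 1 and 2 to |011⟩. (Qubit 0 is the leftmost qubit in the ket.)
|011⟩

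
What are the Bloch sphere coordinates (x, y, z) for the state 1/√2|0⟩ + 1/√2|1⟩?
(1, 0, 0)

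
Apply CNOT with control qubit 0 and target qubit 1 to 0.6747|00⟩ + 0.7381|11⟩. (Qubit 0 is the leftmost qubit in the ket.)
0.6747|00⟩ + 0.7381|10⟩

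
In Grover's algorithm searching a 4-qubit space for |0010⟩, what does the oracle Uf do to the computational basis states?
Uf|x⟩ = -|x⟩ if x = 0010, else |x⟩ (phase flip on target)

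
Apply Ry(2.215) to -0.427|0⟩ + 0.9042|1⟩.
-0.9997|0⟩ + 0.0221|1⟩

Ry(2.215) = [[cos(θ/2), −sin(θ/2)], [sin(θ/2), cos(θ/2)]]; θ = 2.215, cos(θ/2) ≈ 0.446899, sin(θ/2) ≈ 0.894584.
With a = amp(|0⟩) = -0.427 and b = amp(|1⟩) = 0.9042:
new amp(|0⟩) = (0.446899)·a + (-0.894584)·b = -0.9997
new amp(|1⟩) = (0.894584)·a + (0.446899)·b = 0.0221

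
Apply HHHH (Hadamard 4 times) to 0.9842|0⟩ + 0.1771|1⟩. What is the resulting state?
0.9842|0⟩ + 0.1771|1⟩

H² = I, so an even number of Hadamards cancels: H^4 = I and the state is unchanged.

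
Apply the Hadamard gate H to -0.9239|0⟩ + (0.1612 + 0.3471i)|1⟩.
(-0.5393 + 0.2454i)|0⟩ + (-0.7673 - 0.2454i)|1⟩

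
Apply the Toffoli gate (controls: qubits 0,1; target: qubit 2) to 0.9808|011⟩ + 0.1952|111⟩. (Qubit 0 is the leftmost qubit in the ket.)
0.9808|011⟩ + 0.1952|110⟩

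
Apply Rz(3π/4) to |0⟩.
(0.3827 - 0.9239i)|0⟩

Rz(3π/4) = [[e^(−iθ/2), 0], [0, e^(iθ/2)]] with e^(±iθ/2) = cos(θ/2) ± i·sin(θ/2); θ = 3π/4, cos(θ/2) ≈ 0.382683, sin(θ/2) ≈ 0.92388.
With a = amp(|0⟩) = 1 and b = amp(|1⟩) = 0:
new amp(|0⟩) = (0.382683 - 0.92388i)·a = (0.3827 - 0.9239i)
new amp(|1⟩) = (0.382683 + 0.92388i)·b = 0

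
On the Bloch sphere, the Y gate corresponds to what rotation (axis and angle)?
Rotation by π around the y-axis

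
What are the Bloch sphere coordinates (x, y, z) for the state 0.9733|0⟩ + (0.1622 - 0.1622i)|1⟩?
(0.3157, -0.3157, 0.8947)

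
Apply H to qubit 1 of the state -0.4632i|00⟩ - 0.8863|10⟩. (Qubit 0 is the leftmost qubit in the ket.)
-0.3275i|00⟩ - 0.3275i|01⟩ - 0.6267|10⟩ - 0.6267|11⟩

H on qubit 1 mixes each pair of kets that differ only in qubit 1: amplitudes (a, b) of (|…0…⟩, |…1…⟩) become ((a + b)/√2, (a − b)/√2). Kets absent from the input have amplitude 0.
(|00⟩, |01⟩): (a, b) = (-0.4632i, 0) → (-0.3275i, -0.3275i)
(|10⟩, |11⟩): (a, b) = (-0.8863, 0) → (-0.6267, -0.6267)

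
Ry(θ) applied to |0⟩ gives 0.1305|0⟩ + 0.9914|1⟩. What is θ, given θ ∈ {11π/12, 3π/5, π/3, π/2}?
11π/12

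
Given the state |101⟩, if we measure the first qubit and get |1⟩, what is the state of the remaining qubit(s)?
|01⟩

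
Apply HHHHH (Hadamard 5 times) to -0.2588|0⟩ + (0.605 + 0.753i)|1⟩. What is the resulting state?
(0.2448 + 0.5325i)|0⟩ + (-0.6108 - 0.5325i)|1⟩

H² = I, so H^5 = H: a single Hadamard. With (a, b) = (-0.2588, (0.605 + 0.753i)), H gives ((a + b)/√2, (a − b)/√2) = ((0.2448 + 0.5325i), (-0.6108 - 0.5325i)).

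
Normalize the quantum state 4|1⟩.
|1⟩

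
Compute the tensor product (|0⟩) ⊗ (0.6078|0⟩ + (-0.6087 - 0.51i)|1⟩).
0.6078|00⟩ + (-0.6087 - 0.51i)|01⟩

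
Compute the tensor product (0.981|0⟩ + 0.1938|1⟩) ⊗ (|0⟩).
0.981|00⟩ + 0.1938|10⟩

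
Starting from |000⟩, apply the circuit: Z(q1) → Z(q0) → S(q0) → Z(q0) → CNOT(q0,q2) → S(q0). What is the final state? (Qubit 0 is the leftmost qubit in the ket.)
|000⟩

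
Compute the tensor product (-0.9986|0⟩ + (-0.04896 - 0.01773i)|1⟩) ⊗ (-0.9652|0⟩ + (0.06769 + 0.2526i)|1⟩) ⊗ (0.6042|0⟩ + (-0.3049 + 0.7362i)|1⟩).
0.5824|000⟩ + (-0.2939 + 0.7096i)|001⟩ + (-0.04084 - 0.1524i)|010⟩ + (0.2063 + 0.02715i)|011⟩ + (0.02855 + 0.01034i)|100⟩ + (-0.02701 + 0.02957i)|101⟩ + (0.0007036 - 0.008197i)|110⟩ + (0.009633 + 0.004994i)|111⟩

amp(|b₁b₂…⟩) = product of the factor amplitudes for bits b₁, b₂, …; only kets whose every factor amplitude is nonzero survive.
|000⟩: (-0.9986)(-0.9652)(0.6042) = 0.5824
|001⟩: (-0.9986)(-0.9652)(-0.3049 + 0.7362i) = (-0.2939 + 0.7096i)
|010⟩: (-0.9986)(0.06769 + 0.2526i)(0.6042) = (-0.04084 - 0.1524i)
|011⟩: (-0.9986)(0.06769 + 0.2526i)(-0.3049 + 0.7362i) = (0.2063 + 0.02715i)
|100⟩: (-0.04896 - 0.01773i)(-0.9652)(0.6042) = (0.02855 + 0.01034i)
|101⟩: (-0.04896 - 0.01773i)(-0.9652)(-0.3049 + 0.7362i) = (-0.02701 + 0.02957i)
|110⟩: (-0.04896 - 0.01773i)(0.06769 + 0.2526i)(0.6042) = (0.0007036 - 0.008197i)
|111⟩: (-0.04896 - 0.01773i)(0.06769 + 0.2526i)(-0.3049 + 0.7362i) = (0.009633 + 0.004994i)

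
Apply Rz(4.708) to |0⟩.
(-0.7056 - 0.7087i)|0⟩

Rz(4.708) = [[e^(−iθ/2), 0], [0, e^(iθ/2)]] with e^(±iθ/2) = cos(θ/2) ± i·sin(θ/2); θ = 4.708, cos(θ/2) ≈ -0.705553, sin(θ/2) ≈ 0.708657.
With a = amp(|0⟩) = 1 and b = amp(|1⟩) = 0:
new amp(|0⟩) = (-0.705553 - 0.708657i)·a = (-0.7056 - 0.7087i)
new amp(|1⟩) = (-0.705553 + 0.708657i)·b = 0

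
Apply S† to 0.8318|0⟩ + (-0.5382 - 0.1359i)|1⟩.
0.8318|0⟩ + (-0.1359 + 0.5382i)|1⟩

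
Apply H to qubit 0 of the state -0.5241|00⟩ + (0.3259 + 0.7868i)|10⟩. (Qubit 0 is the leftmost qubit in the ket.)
(-0.1401 + 0.5564i)|00⟩ + (-0.601 - 0.5564i)|10⟩

H on qubit 0 mixes each pair of kets that differ only in qubit 0: amplitudes (a, b) of (|…0…⟩, |…1…⟩) become ((a + b)/√2, (a − b)/√2). Kets absent from the input have amplitude 0.
(|00⟩, |10⟩): (a, b) = (-0.5241, (0.3259 + 0.7868i)) → ((-0.1401 + 0.5564i), (-0.601 - 0.5564i))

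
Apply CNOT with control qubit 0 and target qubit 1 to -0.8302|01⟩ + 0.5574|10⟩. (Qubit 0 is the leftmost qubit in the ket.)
-0.8302|01⟩ + 0.5574|11⟩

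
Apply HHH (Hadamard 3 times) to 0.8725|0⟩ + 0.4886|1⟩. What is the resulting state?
0.9624|0⟩ + 0.2715|1⟩

H² = I, so H^3 = H: a single Hadamard. With (a, b) = (0.8725, 0.4886), H gives ((a + b)/√2, (a − b)/√2) = (0.9624, 0.2715).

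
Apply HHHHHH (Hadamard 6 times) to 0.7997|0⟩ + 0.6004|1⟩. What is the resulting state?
0.7997|0⟩ + 0.6004|1⟩

H² = I, so an even number of Hadamards cancels: H^6 = I and the state is unchanged.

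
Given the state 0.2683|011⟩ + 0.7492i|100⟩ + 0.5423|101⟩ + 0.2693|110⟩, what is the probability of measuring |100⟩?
0.5613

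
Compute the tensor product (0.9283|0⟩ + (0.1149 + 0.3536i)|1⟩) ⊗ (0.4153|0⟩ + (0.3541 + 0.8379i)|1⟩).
0.3855|00⟩ + (0.3287 + 0.7778i)|01⟩ + (0.04772 + 0.1469i)|10⟩ + (-0.2556 + 0.2215i)|11⟩

amp(|b₁b₂…⟩) = product of the factor amplitudes for bits b₁, b₂, …; only kets whose every factor amplitude is nonzero survive.
|00⟩: (0.9283)(0.4153) = 0.3855
|01⟩: (0.9283)(0.3541 + 0.8379i) = (0.3287 + 0.7778i)
|10⟩: (0.1149 + 0.3536i)(0.4153) = (0.04772 + 0.1469i)
|11⟩: (0.1149 + 0.3536i)(0.3541 + 0.8379i) = (-0.2556 + 0.2215i)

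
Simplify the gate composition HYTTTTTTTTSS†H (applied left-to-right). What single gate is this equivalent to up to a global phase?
Y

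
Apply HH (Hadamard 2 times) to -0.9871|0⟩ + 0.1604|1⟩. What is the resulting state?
-0.9871|0⟩ + 0.1604|1⟩

H² = I, so an even number of Hadamards cancels: H^2 = I and the state is unchanged.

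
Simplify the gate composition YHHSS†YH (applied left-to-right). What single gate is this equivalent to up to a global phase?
H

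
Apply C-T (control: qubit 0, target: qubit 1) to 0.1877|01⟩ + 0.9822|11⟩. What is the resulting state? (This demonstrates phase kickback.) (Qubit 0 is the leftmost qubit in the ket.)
0.1877|01⟩ + (0.6945 + 0.6945i)|11⟩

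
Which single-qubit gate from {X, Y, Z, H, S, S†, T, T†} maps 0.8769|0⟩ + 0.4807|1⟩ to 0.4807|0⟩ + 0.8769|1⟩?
X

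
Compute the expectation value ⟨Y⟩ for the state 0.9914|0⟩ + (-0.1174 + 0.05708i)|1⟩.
0.1132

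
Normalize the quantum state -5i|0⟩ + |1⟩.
-0.9806i|0⟩ + 0.1961|1⟩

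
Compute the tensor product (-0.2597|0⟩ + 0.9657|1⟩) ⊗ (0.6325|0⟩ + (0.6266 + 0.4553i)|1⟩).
-0.1643|00⟩ + (-0.1627 - 0.1182i)|01⟩ + 0.6108|10⟩ + (0.6051 + 0.4397i)|11⟩

amp(|b₁b₂…⟩) = product of the factor amplitudes for bits b₁, b₂, …; only kets whose every factor amplitude is nonzero survive.
|00⟩: (-0.2597)(0.6325) = -0.1643
|01⟩: (-0.2597)(0.6266 + 0.4553i) = (-0.1627 - 0.1182i)
|10⟩: (0.9657)(0.6325) = 0.6108
|11⟩: (0.9657)(0.6266 + 0.4553i) = (0.6051 + 0.4397i)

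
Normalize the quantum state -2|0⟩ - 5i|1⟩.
-0.3714|0⟩ - 0.9285i|1⟩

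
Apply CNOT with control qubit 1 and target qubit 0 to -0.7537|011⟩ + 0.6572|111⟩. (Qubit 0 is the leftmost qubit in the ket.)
0.6572|011⟩ - 0.7537|111⟩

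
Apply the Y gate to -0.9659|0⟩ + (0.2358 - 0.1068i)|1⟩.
(-0.1068 - 0.2358i)|0⟩ - 0.9659i|1⟩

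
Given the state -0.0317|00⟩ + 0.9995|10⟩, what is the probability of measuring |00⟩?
0.001005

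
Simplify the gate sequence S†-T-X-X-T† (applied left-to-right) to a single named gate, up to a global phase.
S†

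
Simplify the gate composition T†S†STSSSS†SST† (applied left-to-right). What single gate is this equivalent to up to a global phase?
T†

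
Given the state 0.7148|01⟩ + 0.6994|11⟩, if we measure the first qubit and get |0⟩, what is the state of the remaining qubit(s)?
|1⟩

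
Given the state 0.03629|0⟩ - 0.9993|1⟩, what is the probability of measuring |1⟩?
0.9986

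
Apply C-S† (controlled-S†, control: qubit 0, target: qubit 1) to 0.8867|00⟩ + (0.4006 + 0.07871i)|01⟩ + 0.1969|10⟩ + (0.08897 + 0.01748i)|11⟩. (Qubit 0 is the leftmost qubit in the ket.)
0.8867|00⟩ + (0.4006 + 0.07871i)|01⟩ + 0.1969|10⟩ + (0.01748 - 0.08897i)|11⟩

C-S† leaves the control-|0⟩ kets |00⟩, |01⟩ unchanged and applies S† to qubit 1 on the control-|1⟩ pair (|10⟩, |11⟩).
S† = [[1, 0], [0, -i]].
With a = amp(|10⟩) = 0.1969 and b = amp(|11⟩) = (0.08897 + 0.01748i):
new amp(|10⟩) = (1)·a = 0.1969
new amp(|11⟩) = (-i)·b = (0.01748 - 0.08897i)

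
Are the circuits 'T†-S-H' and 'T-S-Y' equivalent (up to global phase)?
No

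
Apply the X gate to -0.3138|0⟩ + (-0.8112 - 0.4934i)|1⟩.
(-0.8112 - 0.4934i)|0⟩ - 0.3138|1⟩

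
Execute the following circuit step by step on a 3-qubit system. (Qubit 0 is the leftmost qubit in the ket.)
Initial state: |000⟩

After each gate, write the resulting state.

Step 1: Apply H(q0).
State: 1/√2|000⟩ + 1/√2|100⟩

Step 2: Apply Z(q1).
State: 1/√2|000⟩ + 1/√2|100⟩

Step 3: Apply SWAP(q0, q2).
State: 1/√2|000⟩ + 1/√2|001⟩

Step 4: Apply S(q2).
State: 1/√2|000⟩ + (1/√2)i|001⟩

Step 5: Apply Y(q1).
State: (1/√2)i|010⟩ - 1/√2|011⟩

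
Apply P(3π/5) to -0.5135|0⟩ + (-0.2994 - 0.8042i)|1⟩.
-0.5135|0⟩ + (0.8574 - 0.03623i)|1⟩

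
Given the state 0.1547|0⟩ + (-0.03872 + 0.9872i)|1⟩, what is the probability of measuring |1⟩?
0.9761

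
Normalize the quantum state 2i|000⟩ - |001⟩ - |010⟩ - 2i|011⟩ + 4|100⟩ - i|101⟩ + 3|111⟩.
0.3333i|000⟩ - 0.1667|001⟩ - 0.1667|010⟩ - 0.3333i|011⟩ + 0.6667|100⟩ - 0.1667i|101⟩ + 1/2|111⟩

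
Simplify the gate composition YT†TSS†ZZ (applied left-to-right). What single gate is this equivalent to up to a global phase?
Y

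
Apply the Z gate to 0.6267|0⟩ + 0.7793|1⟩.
0.6267|0⟩ - 0.7793|1⟩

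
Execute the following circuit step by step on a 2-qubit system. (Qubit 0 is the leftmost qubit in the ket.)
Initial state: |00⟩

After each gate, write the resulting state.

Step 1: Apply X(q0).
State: |10⟩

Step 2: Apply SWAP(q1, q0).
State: |01⟩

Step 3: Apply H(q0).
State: 1/√2|01⟩ + 1/√2|11⟩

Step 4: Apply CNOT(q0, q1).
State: 1/√2|01⟩ + 1/√2|10⟩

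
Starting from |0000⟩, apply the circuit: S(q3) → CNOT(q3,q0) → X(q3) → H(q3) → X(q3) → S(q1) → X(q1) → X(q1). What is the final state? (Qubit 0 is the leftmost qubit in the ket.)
-1/√2|0000⟩ + 1/√2|0001⟩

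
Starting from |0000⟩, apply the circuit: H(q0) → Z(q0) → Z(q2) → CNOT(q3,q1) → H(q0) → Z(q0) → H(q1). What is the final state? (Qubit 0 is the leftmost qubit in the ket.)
-1/√2|1000⟩ - 1/√2|1100⟩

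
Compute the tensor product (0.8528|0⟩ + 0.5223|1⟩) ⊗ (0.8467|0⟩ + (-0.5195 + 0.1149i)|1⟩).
0.7221|00⟩ + (-0.443 + 0.09799i)|01⟩ + 0.4422|10⟩ + (-0.2713 + 0.06001i)|11⟩

amp(|b₁b₂…⟩) = product of the factor amplitudes for bits b₁, b₂, …; only kets whose every factor amplitude is nonzero survive.
|00⟩: (0.8528)(0.8467) = 0.7221
|01⟩: (0.8528)(-0.5195 + 0.1149i) = (-0.443 + 0.09799i)
|10⟩: (0.5223)(0.8467) = 0.4422
|11⟩: (0.5223)(-0.5195 + 0.1149i) = (-0.2713 + 0.06001i)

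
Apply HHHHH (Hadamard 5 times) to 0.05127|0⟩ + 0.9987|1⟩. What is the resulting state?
0.7424|0⟩ - 0.6699|1⟩

H² = I, so H^5 = H: a single Hadamard. With (a, b) = (0.05127, 0.9987), H gives ((a + b)/√2, (a − b)/√2) = (0.7424, -0.6699).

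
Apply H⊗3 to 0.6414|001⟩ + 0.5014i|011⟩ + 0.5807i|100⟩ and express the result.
(0.2268 + 0.3826i)|000⟩ + (-0.2268 + 0.02804i)|001⟩ + (0.2268 + 0.02804i)|010⟩ + (-0.2268 + 0.3826i)|011⟩ + (0.2268 - 0.02804i)|100⟩ + (-0.2268 - 0.3826i)|101⟩ + (0.2268 - 0.3826i)|110⟩ + (-0.2268 - 0.02804i)|111⟩

H⊗3 gives amp(|y⟩) = (1/2√2) Σ_x (−1)^(x·y) amp(|x⟩), where x·y is the number of positions in which both x and y have a 1.
|000⟩: (0.6414 + 0.5014i + 0.5807i)/(2√2) = (0.2268 + 0.3826i)
|001⟩: (-0.6414 - 0.5014i + 0.5807i)/(2√2) = (-0.2268 + 0.02804i)
|010⟩: (0.6414 - 0.5014i + 0.5807i)/(2√2) = (0.2268 + 0.02804i)
|011⟩: (-0.6414 + 0.5014i + 0.5807i)/(2√2) = (-0.2268 + 0.3826i)
|100⟩: (0.6414 + 0.5014i - 0.5807i)/(2√2) = (0.2268 - 0.02804i)
|101⟩: (-0.6414 - 0.5014i - 0.5807i)/(2√2) = (-0.2268 - 0.3826i)
|110⟩: (0.6414 - 0.5014i - 0.5807i)/(2√2) = (0.2268 - 0.3826i)
|111⟩: (-0.6414 + 0.5014i - 0.5807i)/(2√2) = (-0.2268 - 0.02804i)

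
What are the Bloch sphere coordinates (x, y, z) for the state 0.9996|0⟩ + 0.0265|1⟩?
(0.05298, 0, 0.9985)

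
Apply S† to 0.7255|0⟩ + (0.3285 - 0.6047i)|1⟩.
0.7255|0⟩ + (-0.6047 - 0.3285i)|1⟩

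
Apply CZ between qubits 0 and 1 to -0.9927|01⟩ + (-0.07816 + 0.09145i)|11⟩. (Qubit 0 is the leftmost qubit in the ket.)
-0.9927|01⟩ + (0.07816 - 0.09145i)|11⟩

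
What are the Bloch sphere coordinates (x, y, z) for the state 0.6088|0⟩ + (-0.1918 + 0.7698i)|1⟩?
(-0.2335, 0.9373, -0.2587)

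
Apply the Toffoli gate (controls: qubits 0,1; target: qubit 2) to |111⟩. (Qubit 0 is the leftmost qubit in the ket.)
|110⟩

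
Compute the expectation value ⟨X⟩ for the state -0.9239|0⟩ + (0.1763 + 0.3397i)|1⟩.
-0.3258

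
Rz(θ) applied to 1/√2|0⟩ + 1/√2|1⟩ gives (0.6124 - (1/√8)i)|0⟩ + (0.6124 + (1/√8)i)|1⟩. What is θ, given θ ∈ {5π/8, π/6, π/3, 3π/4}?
π/3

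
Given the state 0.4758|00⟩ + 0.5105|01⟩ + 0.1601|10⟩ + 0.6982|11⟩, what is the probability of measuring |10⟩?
0.02563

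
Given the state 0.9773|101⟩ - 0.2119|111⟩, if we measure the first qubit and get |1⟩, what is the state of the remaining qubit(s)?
0.9773|01⟩ - 0.2119|11⟩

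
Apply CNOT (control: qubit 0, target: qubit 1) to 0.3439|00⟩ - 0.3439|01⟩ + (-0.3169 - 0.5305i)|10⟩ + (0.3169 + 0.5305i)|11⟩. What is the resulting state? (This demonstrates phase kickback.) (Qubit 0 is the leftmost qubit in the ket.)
0.3439|00⟩ - 0.3439|01⟩ + (0.3169 + 0.5305i)|10⟩ + (-0.3169 - 0.5305i)|11⟩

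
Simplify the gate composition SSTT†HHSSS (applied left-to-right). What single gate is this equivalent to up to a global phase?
S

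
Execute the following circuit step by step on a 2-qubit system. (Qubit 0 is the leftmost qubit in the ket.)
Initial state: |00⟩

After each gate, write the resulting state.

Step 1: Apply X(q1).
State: |01⟩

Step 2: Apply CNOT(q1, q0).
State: |11⟩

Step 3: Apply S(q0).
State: i|11⟩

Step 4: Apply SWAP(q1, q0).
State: i|11⟩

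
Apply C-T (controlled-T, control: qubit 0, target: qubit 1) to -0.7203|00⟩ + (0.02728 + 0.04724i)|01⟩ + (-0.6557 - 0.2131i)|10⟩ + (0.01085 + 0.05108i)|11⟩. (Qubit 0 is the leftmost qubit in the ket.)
-0.7203|00⟩ + (0.02728 + 0.04724i)|01⟩ + (-0.6557 - 0.2131i)|10⟩ + (-0.02845 + 0.04379i)|11⟩

C-T leaves the control-|0⟩ kets |00⟩, |01⟩ unchanged and applies T to qubit 1 on the control-|1⟩ pair (|10⟩, |11⟩).
T = [[1, 0], [0, (1/√2 + (1/√2)i)]].
With a = amp(|10⟩) = (-0.6557 - 0.2131i) and b = amp(|11⟩) = (0.01085 + 0.05108i):
new amp(|10⟩) = (1)·a = (-0.6557 - 0.2131i)
new amp(|11⟩) = (1/√2 + (1/√2)i)·b = (-0.02845 + 0.04379i)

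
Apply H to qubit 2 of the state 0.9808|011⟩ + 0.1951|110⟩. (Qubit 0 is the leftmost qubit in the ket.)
0.6935|010⟩ - 0.6935|011⟩ + 0.138|110⟩ + 0.138|111⟩

H on qubit 2 mixes each pair of kets that differ only in qubit 2: amplitudes (a, b) of (|…0…⟩, |…1…⟩) become ((a + b)/√2, (a − b)/√2). Kets absent from the input have amplitude 0.
(|010⟩, |011⟩): (a, b) = (0, 0.9808) → (0.6935, -0.6935)
(|110⟩, |111⟩): (a, b) = (0.1951, 0) → (0.138, 0.138)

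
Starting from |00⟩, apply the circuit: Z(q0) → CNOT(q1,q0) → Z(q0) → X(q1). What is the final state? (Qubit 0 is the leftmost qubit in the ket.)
|01⟩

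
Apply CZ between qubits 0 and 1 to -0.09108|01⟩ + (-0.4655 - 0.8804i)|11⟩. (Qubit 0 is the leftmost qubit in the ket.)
-0.09108|01⟩ + (0.4655 + 0.8804i)|11⟩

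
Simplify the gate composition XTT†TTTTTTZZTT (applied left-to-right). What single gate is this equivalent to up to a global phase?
X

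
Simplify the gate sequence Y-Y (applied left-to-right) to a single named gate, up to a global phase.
I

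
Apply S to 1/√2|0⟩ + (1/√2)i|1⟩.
1/√2|0⟩ - 1/√2|1⟩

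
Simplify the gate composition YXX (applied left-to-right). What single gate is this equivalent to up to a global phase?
Y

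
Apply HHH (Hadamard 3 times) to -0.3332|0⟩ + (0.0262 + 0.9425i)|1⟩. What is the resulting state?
(-0.2171 + 0.6664i)|0⟩ + (-0.2541 - 0.6664i)|1⟩

H² = I, so H^3 = H: a single Hadamard. With (a, b) = (-0.3332, (0.0262 + 0.9425i)), H gives ((a + b)/√2, (a − b)/√2) = ((-0.2171 + 0.6664i), (-0.2541 - 0.6664i)).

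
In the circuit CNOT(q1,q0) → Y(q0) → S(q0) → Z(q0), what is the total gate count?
4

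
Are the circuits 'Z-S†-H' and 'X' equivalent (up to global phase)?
No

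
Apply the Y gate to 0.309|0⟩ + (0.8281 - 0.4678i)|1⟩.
(-0.4678 - 0.8281i)|0⟩ + 0.309i|1⟩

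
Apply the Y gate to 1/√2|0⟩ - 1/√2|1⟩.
(1/√2)i|0⟩ + (1/√2)i|1⟩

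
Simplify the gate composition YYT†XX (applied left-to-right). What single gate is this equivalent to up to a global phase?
T†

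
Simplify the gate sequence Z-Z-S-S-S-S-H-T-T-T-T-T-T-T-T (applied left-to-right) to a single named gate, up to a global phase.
H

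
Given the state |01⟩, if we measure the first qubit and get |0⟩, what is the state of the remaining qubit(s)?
|1⟩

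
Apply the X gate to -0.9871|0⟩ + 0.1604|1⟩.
0.1604|0⟩ - 0.9871|1⟩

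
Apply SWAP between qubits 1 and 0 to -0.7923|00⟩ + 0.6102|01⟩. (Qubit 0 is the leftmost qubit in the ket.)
-0.7923|00⟩ + 0.6102|10⟩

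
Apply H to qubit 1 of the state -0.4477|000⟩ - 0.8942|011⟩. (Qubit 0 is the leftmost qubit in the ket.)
-0.3166|000⟩ - 0.6323|001⟩ - 0.3166|010⟩ + 0.6323|011⟩

H on qubit 1 mixes each pair of kets that differ only in qubit 1: amplitudes (a, b) of (|…0…⟩, |…1…⟩) become ((a + b)/√2, (a − b)/√2). Kets absent from the input have amplitude 0.
(|000⟩, |010⟩): (a, b) = (-0.4477, 0) → (-0.3166, -0.3166)
(|001⟩, |011⟩): (a, b) = (0, -0.8942) → (-0.6323, 0.6323)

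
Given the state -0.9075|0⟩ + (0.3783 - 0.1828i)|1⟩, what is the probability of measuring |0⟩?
0.8236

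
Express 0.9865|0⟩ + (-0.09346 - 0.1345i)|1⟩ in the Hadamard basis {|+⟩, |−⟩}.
(0.6315 - 0.09511i)|+⟩ + (0.7636 + 0.09511i)|−⟩

With |ψ⟩ = α|0⟩ + β|1⟩, the Hadamard-basis coefficients are ⟨+|ψ⟩ = (α + β)/√2 and ⟨−|ψ⟩ = (α − β)/√2.
Here α = 0.9865, β = (-0.09346 - 0.1345i): (α + β)/√2 = (0.6315 - 0.09511i), (α − β)/√2 = (0.7636 + 0.09511i).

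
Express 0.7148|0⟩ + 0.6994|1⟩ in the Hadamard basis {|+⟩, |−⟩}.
|+⟩ + 0.01089|−⟩

With |ψ⟩ = α|0⟩ + β|1⟩, the Hadamard-basis coefficients are ⟨+|ψ⟩ = (α + β)/√2 and ⟨−|ψ⟩ = (α − β)/√2.
Here α = 0.7148, β = 0.6994: (α + β)/√2 = 1, (α − β)/√2 = 0.01089.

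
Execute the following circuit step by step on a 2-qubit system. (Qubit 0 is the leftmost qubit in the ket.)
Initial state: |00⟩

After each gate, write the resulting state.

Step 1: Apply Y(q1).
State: i|01⟩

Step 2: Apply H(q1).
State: (1/√2)i|00⟩ - (1/√2)i|01⟩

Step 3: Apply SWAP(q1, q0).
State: (1/√2)i|00⟩ - (1/√2)i|10⟩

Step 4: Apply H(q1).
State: (1/2)i|00⟩ + (1/2)i|01⟩ - (1/2)i|10⟩ - (1/2)i|11⟩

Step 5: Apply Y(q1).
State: 1/2|00⟩ - 1/2|01⟩ - 1/2|10⟩ + 1/2|11⟩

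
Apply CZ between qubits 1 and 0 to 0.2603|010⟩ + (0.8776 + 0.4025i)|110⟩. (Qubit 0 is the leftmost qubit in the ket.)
0.2603|010⟩ + (-0.8776 - 0.4025i)|110⟩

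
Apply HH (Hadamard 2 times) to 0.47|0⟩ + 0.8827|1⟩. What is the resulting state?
0.47|0⟩ + 0.8827|1⟩

H² = I, so an even number of Hadamards cancels: H^2 = I and the state is unchanged.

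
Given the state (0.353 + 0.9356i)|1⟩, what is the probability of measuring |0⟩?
0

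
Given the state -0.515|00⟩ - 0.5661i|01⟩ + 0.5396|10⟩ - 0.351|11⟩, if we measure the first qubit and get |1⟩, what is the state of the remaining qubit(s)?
0.8383|0⟩ - 0.5453|1⟩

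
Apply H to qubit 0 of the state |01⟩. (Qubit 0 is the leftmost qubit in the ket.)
1/√2|01⟩ + 1/√2|11⟩

H on qubit 0 mixes each pair of kets that differ only in qubit 0: amplitudes (a, b) of (|…0…⟩, |…1…⟩) become ((a + b)/√2, (a − b)/√2). Kets absent from the input have amplitude 0.
(|01⟩, |11⟩): (a, b) = (1, 0) → (1/√2, 1/√2)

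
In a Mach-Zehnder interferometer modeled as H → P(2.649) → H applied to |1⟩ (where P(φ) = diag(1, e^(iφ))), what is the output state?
(0.9406 - 0.2365i)|0⟩ + (0.05945 + 0.2365i)|1⟩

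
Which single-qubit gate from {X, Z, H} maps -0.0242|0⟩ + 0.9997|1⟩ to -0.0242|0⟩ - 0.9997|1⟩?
Z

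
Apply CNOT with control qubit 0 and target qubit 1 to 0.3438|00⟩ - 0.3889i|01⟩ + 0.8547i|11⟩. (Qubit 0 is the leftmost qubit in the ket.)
0.3438|00⟩ - 0.3889i|01⟩ + 0.8547i|10⟩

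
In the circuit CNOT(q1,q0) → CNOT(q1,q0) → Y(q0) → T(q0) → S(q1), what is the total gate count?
5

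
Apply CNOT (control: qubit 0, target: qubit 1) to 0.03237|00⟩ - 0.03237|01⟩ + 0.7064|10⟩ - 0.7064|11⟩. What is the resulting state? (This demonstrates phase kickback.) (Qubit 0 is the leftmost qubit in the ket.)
0.03237|00⟩ - 0.03237|01⟩ - 0.7064|10⟩ + 0.7064|11⟩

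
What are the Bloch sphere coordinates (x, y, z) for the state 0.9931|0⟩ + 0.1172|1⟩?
(0.2328, 0, 0.9725)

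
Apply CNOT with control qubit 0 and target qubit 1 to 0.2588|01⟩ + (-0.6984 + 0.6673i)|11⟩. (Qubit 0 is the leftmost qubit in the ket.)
0.2588|01⟩ + (-0.6984 + 0.6673i)|10⟩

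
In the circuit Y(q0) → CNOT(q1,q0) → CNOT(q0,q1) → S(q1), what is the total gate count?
4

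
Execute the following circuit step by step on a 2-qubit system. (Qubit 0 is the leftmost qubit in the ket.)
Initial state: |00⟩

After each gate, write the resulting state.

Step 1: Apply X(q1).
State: |01⟩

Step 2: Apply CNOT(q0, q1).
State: |01⟩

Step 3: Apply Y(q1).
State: -i|00⟩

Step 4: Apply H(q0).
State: -(1/√2)i|00⟩ - (1/√2)i|10⟩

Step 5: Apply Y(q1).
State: 1/√2|01⟩ + 1/√2|11⟩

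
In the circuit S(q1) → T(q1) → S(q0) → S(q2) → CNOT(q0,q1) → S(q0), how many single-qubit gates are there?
5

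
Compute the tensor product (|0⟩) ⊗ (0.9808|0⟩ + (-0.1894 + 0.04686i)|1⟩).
0.9808|00⟩ + (-0.1894 + 0.04686i)|01⟩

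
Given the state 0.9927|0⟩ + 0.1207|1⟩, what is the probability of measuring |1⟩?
0.01457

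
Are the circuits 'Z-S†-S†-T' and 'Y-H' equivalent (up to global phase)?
No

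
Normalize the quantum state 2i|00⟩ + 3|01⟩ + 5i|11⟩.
0.3244i|00⟩ + 0.4867|01⟩ + 0.8111i|11⟩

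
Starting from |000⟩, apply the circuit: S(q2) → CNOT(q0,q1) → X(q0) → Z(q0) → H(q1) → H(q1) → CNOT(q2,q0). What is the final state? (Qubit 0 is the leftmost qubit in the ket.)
-|100⟩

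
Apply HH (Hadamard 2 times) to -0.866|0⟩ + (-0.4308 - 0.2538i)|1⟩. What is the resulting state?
-0.866|0⟩ + (-0.4308 - 0.2538i)|1⟩

H² = I, so an even number of Hadamards cancels: H^2 = I and the state is unchanged.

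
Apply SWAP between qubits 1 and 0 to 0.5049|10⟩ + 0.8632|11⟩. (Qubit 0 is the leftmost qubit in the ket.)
0.5049|01⟩ + 0.8632|11⟩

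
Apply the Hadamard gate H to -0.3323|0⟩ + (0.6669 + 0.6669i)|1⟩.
(0.2366 + 0.4716i)|0⟩ + (-0.7065 - 0.4716i)|1⟩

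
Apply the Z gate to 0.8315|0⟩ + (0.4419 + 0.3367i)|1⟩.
0.8315|0⟩ + (-0.4419 - 0.3367i)|1⟩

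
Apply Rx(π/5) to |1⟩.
-0.309i|0⟩ + 0.9511|1⟩

Rx(π/5) = [[cos(θ/2), −i·sin(θ/2)], [−i·sin(θ/2), cos(θ/2)]]; θ = π/5, cos(θ/2) ≈ 0.951057, sin(θ/2) ≈ 0.309017.
With a = amp(|0⟩) = 0 and b = amp(|1⟩) = 1:
new amp(|0⟩) = (0.951057)·a + (-0.309017i)·b = -0.309i
new amp(|1⟩) = (-0.309017i)·a + (0.951057)·b = 0.9511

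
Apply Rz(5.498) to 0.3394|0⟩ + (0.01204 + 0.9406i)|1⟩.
(-0.3136 - 0.1298i)|0⟩ + (-0.371 - 0.8644i)|1⟩

Rz(5.498) = [[e^(−iθ/2), 0], [0, e^(iθ/2)]] with e^(±iθ/2) = cos(θ/2) ± i·sin(θ/2); θ = 5.498, cos(θ/2) ≈ -0.92392, sin(θ/2) ≈ 0.382585.
With a = amp(|0⟩) = 0.3394 and b = amp(|1⟩) = (0.01204 + 0.9406i):
new amp(|0⟩) = (-0.92392 - 0.382585i)·a = (-0.3136 - 0.1298i)
new amp(|1⟩) = (-0.92392 + 0.382585i)·b = (-0.371 - 0.8644i)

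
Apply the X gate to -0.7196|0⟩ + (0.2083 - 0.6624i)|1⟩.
(0.2083 - 0.6624i)|0⟩ - 0.7196|1⟩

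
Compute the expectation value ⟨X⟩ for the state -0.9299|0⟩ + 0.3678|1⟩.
-0.684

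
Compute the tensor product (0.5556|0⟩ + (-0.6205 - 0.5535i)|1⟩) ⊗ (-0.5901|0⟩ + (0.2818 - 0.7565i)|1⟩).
-0.3279|00⟩ + (0.1566 - 0.4203i)|01⟩ + (0.3662 + 0.3266i)|10⟩ + (-0.5936 + 0.3134i)|11⟩

amp(|b₁b₂…⟩) = product of the factor amplitudes for bits b₁, b₂, …; only kets whose every factor amplitude is nonzero survive.
|00⟩: (0.5556)(-0.5901) = -0.3279
|01⟩: (0.5556)(0.2818 - 0.7565i) = (0.1566 - 0.4203i)
|10⟩: (-0.6205 - 0.5535i)(-0.5901) = (0.3662 + 0.3266i)
|11⟩: (-0.6205 - 0.5535i)(0.2818 - 0.7565i) = (-0.5936 + 0.3134i)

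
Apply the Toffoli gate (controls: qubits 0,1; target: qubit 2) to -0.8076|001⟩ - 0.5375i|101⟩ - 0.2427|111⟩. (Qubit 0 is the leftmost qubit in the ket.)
-0.8076|001⟩ - 0.5375i|101⟩ - 0.2427|110⟩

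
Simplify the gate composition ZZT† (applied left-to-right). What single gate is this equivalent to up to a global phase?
T†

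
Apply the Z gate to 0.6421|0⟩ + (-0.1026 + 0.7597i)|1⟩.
0.6421|0⟩ + (0.1026 - 0.7597i)|1⟩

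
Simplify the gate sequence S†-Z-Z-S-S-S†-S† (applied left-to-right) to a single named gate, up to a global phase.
S†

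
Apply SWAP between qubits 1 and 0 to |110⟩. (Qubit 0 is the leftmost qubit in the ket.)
|110⟩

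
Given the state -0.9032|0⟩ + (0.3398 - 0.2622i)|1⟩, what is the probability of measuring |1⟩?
0.1842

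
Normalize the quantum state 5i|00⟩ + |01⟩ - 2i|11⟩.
0.9129i|00⟩ + 0.1826|01⟩ - 0.3651i|11⟩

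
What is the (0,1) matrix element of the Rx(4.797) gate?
-0.6766i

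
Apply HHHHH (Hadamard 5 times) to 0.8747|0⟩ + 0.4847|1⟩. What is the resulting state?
0.9612|0⟩ + 0.2758|1⟩

H² = I, so H^5 = H: a single Hadamard. With (a, b) = (0.8747, 0.4847), H gives ((a + b)/√2, (a − b)/√2) = (0.9612, 0.2758).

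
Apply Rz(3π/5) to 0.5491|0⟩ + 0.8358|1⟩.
(0.3228 - 0.4442i)|0⟩ + (0.4913 + 0.6762i)|1⟩

Rz(3π/5) = [[e^(−iθ/2), 0], [0, e^(iθ/2)]] with e^(±iθ/2) = cos(θ/2) ± i·sin(θ/2); θ = 3π/5, cos(θ/2) ≈ 0.587785, sin(θ/2) ≈ 0.809017.
With a = amp(|0⟩) = 0.5491 and b = amp(|1⟩) = 0.8358:
new amp(|0⟩) = (0.587785 - 0.809017i)·a = (0.3228 - 0.4442i)
new amp(|1⟩) = (0.587785 + 0.809017i)·b = (0.4913 + 0.6762i)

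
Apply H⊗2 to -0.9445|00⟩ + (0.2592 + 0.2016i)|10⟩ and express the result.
(-0.3427 + 0.1008i)|00⟩ + (-0.3427 + 0.1008i)|01⟩ + (-0.6019 - 0.1008i)|10⟩ + (-0.6019 - 0.1008i)|11⟩

H⊗2 gives amp(|y⟩) = (1/2) Σ_x (−1)^(x·y) amp(|x⟩), where x·y is the number of positions in which both x and y have a 1.
|00⟩: (-0.9445 + (0.2592 + 0.2016i))/2 = (-0.3427 + 0.1008i)
|01⟩: (-0.9445 + (0.2592 + 0.2016i))/2 = (-0.3427 + 0.1008i)
|10⟩: (-0.9445 - (0.2592 + 0.2016i))/2 = (-0.6019 - 0.1008i)
|11⟩: (-0.9445 - (0.2592 + 0.2016i))/2 = (-0.6019 - 0.1008i)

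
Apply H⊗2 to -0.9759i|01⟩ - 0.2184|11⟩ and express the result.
(-0.1092 - 0.488i)|00⟩ + (0.1092 + 0.488i)|01⟩ + (0.1092 - 0.488i)|10⟩ + (-0.1092 + 0.488i)|11⟩

H⊗2 gives amp(|y⟩) = (1/2) Σ_x (−1)^(x·y) amp(|x⟩), where x·y is the number of positions in which both x and y have a 1.
|00⟩: (-0.9759i - 0.2184)/2 = (-0.1092 - 0.488i)
|01⟩: (0.9759i + 0.2184)/2 = (0.1092 + 0.488i)
|10⟩: (-0.9759i + 0.2184)/2 = (0.1092 - 0.488i)
|11⟩: (0.9759i - 0.2184)/2 = (-0.1092 + 0.488i)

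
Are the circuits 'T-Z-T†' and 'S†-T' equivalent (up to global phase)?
No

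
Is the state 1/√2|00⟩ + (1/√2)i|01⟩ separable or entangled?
Separable

Writing the state as a|00⟩ + b|01⟩ + c|10⟩ + d|11⟩, it is a product state iff ad − bc = 0.
Here (a, b, c, d) = (1/√2, (1/√2)i, 0, 0): ad − bc = (1/√2)(0) − ((1/√2)i)(0) = 0, so the state is separable.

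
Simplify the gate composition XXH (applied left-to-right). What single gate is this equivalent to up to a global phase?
H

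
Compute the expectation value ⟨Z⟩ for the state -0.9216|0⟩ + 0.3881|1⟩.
0.6987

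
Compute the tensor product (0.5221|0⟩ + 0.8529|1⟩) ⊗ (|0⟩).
0.5221|00⟩ + 0.8529|10⟩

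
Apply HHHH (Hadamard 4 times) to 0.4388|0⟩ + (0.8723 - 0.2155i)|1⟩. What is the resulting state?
0.4388|0⟩ + (0.8723 - 0.2155i)|1⟩

H² = I, so an even number of Hadamards cancels: H^4 = I and the state is unchanged.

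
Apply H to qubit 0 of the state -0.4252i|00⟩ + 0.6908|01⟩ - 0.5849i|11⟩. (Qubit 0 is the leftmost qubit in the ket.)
-0.3007i|00⟩ + (0.4885 - 0.4136i)|01⟩ - 0.3007i|10⟩ + (0.4885 + 0.4136i)|11⟩

H on qubit 0 mixes each pair of kets that differ only in qubit 0: amplitudes (a, b) of (|…0…⟩, |…1…⟩) become ((a + b)/√2, (a − b)/√2). Kets absent from the input have amplitude 0.
(|00⟩, |10⟩): (a, b) = (-0.4252i, 0) → (-0.3007i, -0.3007i)
(|01⟩, |11⟩): (a, b) = (0.6908, -0.5849i) → ((0.4885 - 0.4136i), (0.4885 + 0.4136i))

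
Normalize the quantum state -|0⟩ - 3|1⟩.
-0.3162|0⟩ - 0.9487|1⟩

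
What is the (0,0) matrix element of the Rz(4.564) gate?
(-0.6527 - 0.7576i)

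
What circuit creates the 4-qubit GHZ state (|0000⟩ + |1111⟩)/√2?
H(q0) → CNOT(q0,q1) → CNOT(q0,q2) → CNOT(q0,q3)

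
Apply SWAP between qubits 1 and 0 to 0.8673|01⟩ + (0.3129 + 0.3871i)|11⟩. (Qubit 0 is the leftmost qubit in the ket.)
0.8673|10⟩ + (0.3129 + 0.3871i)|11⟩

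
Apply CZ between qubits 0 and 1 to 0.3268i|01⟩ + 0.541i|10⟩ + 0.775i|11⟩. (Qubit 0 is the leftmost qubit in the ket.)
0.3268i|01⟩ + 0.541i|10⟩ - 0.775i|11⟩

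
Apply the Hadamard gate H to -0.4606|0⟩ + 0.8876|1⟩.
0.3019|0⟩ - 0.9533|1⟩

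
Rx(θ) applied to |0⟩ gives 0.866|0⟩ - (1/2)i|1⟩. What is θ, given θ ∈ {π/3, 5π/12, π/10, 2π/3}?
π/3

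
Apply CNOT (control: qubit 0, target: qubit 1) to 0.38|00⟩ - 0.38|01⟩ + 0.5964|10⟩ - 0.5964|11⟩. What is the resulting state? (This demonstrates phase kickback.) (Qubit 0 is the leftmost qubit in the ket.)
0.38|00⟩ - 0.38|01⟩ - 0.5964|10⟩ + 0.5964|11⟩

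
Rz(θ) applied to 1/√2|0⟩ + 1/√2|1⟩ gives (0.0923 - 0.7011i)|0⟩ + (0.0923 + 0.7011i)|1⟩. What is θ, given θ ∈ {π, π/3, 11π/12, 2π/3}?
11π/12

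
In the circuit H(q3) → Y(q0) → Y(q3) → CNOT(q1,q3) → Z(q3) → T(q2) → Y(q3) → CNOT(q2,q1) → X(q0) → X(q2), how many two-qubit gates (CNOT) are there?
2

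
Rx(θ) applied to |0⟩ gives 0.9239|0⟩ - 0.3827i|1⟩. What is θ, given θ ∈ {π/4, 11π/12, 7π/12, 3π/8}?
π/4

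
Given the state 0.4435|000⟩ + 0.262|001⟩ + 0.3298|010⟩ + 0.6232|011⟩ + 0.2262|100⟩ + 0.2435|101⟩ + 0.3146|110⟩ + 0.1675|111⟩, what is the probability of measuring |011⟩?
0.3884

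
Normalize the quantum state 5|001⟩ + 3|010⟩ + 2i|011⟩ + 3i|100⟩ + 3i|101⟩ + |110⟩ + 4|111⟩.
0.5852|001⟩ + 0.3511|010⟩ + 0.2341i|011⟩ + 0.3511i|100⟩ + 0.3511i|101⟩ + 0.117|110⟩ + 0.4682|111⟩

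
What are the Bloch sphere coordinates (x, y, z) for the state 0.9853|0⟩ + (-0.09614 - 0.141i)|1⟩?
(-0.1895, -0.2779, 0.9417)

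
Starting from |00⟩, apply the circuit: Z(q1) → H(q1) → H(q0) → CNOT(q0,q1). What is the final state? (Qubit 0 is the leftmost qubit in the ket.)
1/2|00⟩ + 1/2|01⟩ + 1/2|10⟩ + 1/2|11⟩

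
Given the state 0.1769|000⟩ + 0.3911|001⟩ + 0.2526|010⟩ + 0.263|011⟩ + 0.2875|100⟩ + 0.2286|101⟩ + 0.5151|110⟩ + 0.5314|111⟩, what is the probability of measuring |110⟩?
0.2653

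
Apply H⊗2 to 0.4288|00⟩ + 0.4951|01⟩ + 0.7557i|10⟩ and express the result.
(0.462 + 0.3779i)|00⟩ + (-0.03315 + 0.3779i)|01⟩ + (0.462 - 0.3779i)|10⟩ + (-0.03315 - 0.3779i)|11⟩

H⊗2 gives amp(|y⟩) = (1/2) Σ_x (−1)^(x·y) amp(|x⟩), where x·y is the number of positions in which both x and y have a 1.
|00⟩: (0.4288 + 0.4951 + 0.7557i)/2 = (0.462 + 0.3779i)
|01⟩: (0.4288 - 0.4951 + 0.7557i)/2 = (-0.03315 + 0.3779i)
|10⟩: (0.4288 + 0.4951 - 0.7557i)/2 = (0.462 - 0.3779i)
|11⟩: (0.4288 - 0.4951 - 0.7557i)/2 = (-0.03315 - 0.3779i)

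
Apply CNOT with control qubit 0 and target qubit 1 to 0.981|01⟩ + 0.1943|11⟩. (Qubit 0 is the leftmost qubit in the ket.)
0.981|01⟩ + 0.1943|10⟩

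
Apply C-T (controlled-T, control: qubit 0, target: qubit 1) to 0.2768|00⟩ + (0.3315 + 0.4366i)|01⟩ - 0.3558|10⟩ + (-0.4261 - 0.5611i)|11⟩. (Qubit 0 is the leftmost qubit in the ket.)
0.2768|00⟩ + (0.3315 + 0.4366i)|01⟩ - 0.3558|10⟩ + (0.09546 - 0.6981i)|11⟩

C-T leaves the control-|0⟩ kets |00⟩, |01⟩ unchanged and applies T to qubit 1 on the control-|1⟩ pair (|10⟩, |11⟩).
T = [[1, 0], [0, (1/√2 + (1/√2)i)]].
With a = amp(|10⟩) = -0.3558 and b = amp(|11⟩) = (-0.4261 - 0.5611i):
new amp(|10⟩) = (1)·a = -0.3558
new amp(|11⟩) = (1/√2 + (1/√2)i)·b = (0.09546 - 0.6981i)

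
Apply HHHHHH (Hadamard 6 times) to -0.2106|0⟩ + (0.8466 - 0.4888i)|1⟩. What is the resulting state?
-0.2106|0⟩ + (0.8466 - 0.4888i)|1⟩

H² = I, so an even number of Hadamards cancels: H^6 = I and the state is unchanged.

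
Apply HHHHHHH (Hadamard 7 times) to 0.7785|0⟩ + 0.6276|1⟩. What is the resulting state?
0.9943|0⟩ + 0.1067|1⟩

H² = I, so H^7 = H: a single Hadamard. With (a, b) = (0.7785, 0.6276), H gives ((a + b)/√2, (a − b)/√2) = (0.9943, 0.1067).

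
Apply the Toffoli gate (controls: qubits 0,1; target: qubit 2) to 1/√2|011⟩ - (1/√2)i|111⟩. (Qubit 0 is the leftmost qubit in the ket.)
1/√2|011⟩ - (1/√2)i|110⟩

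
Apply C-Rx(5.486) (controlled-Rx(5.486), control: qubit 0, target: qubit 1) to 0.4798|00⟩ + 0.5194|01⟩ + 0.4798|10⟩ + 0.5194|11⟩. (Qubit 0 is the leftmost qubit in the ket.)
0.4798|00⟩ + 0.5194|01⟩ + (-0.4422 - 0.2016i)|10⟩ + (-0.4787 - 0.1862i)|11⟩

C-Rx(5.486) leaves the control-|0⟩ kets |00⟩, |01⟩ unchanged and applies Rx(5.486) to qubit 1 on the control-|1⟩ pair (|10⟩, |11⟩).
Rx(5.486) = [[cos(θ/2), −i·sin(θ/2)], [−i·sin(θ/2), cos(θ/2)]]; θ = 5.486, cos(θ/2) ≈ -0.921608, sin(θ/2) ≈ 0.388122.
With a = amp(|10⟩) = 0.4798 and b = amp(|11⟩) = 0.5194:
new amp(|10⟩) = (-0.921608)·a + (-0.388122i)·b = (-0.4422 - 0.2016i)
new amp(|11⟩) = (-0.388122i)·a + (-0.921608)·b = (-0.4787 - 0.1862i)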